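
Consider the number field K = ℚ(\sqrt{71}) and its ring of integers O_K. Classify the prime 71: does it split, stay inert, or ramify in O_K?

Since 71 ≢ 1 mod 4, the ring of integers is ℤ[√71] with discriminant 4·71 = 284.
disc(K) = 284 = 71·4, so p = 71 is ramified.

p ramifies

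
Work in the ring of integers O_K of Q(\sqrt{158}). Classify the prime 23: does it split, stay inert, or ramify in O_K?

remains prime (inert)

Since 158 ≢ 1 mod 4, the ring of integers is ℤ[√158] with discriminant 4·158 = 632.
Since gcd(23, 632) = 1 the prime 23 does not ramify.
Euler's criterion: 158^11 mod 23 = 22. Thus (158|23) = -1.
d is a non-residue mod p, hence 23 remains inert in O_K.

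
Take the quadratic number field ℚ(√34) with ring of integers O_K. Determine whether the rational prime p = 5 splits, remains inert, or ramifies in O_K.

Since 34 ≢ 1 mod 4, the ring of integers is ℤ[√34] with discriminant 4·34 = 136.
disc(K) = 136 is not divisible by 5; 5 is unramified.
Compute (34/5) via Euler: 4^((5-1)/2) mod 5 = 1, so (34/5) = 1.
d is a quadratic residue mod p, hence 5 splits in O_K.

splits completely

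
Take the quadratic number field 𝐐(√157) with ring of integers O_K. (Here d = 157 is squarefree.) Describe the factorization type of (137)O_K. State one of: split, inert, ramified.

inert — (137) stays prime in O_K

d = 157 ≡ 1 (mod 4), so O_K = ℤ[(1+√157)/2] and disc(K) = d = 157.
disc(K) = 157 is not divisible by 137; 137 is unramified.
Legendre symbol by Euler's criterion: (157/137) ≡ 157^68 ≡ 136 (mod 137), i.e. (157/137) = -1.
d is a non-residue mod p, hence 137 remains inert in O_K.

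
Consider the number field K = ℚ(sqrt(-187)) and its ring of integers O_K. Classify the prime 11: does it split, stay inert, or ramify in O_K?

d = -187 ≡ 1 (mod 4), so O_K = ℤ[(1+√-187)/2] and disc(K) = d = -187.
disc(K) = -187 = 11·(-17), so p = 11 is ramified.

ramifies in O_K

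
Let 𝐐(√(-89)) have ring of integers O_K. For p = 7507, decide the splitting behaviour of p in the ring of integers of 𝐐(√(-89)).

-89 mod 4 = 3, hence disc K = 4·(-89) = -356 and O_K = ℤ[√-89].
disc(K) = -356 is not divisible by 7507; 7507 is unramified.
Compute (-89/7507) via Euler: 7418^((7507-1)/2) mod 7507 = 1, so (-89/7507) = 1.
Legendre symbol 1 ⇒ 7507 is split.

splits completely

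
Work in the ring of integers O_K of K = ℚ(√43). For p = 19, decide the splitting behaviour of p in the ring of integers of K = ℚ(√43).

Since 43 ≢ 1 mod 4, the ring of integers is ℤ[√43] with discriminant 4·43 = 172.
disc(K) = 172 is not divisible by 19; 19 is unramified.
Euler's criterion: 43^9 mod 19 = 1. Thus (43|19) = 1.
d is a quadratic residue mod p, hence 19 splits in O_K.

p splits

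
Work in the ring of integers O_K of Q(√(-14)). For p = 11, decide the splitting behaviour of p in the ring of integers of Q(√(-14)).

-14 mod 4 = 2, hence disc K = 4·(-14) = -56 and O_K = ℤ[√-14].
11 ∤ -56, so 11 is unramified.
Legendre symbol by Euler's criterion: (-14/11) ≡ (-14)^5 ≡ 10 (mod 11), i.e. (-14/11) = -1.
Legendre symbol -1 ⇒ 11 is inert.

11 remains inert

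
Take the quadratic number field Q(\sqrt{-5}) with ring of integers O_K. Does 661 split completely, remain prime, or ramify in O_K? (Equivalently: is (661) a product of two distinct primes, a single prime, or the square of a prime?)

661 splits in O_K

Since -5 ≢ 1 mod 4, the ring of integers is ℤ[√-5] with discriminant 4·(-5) = -20.
Since gcd(661, -20) = 1 the prime 661 does not ramify.
Legendre symbol by Euler's criterion: (-5/661) ≡ (-5)^330 ≡ 1 (mod 661), i.e. (-5/661) = 1.
d is a quadratic residue mod p, hence 661 splits in O_K.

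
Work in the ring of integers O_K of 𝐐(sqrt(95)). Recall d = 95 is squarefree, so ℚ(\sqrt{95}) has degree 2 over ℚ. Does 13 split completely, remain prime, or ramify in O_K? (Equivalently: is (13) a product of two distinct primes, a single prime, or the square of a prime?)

95 mod 4 = 3, hence disc K = 4·95 = 380 and O_K = ℤ[√95].
13 ∤ 380, so 13 is unramified.
Euler's criterion: 95^6 mod 13 = 1. Thus (95|13) = 1.
Legendre symbol 1 ⇒ 13 is split.

splits completely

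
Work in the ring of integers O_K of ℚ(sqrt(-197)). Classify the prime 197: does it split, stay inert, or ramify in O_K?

197 is ramified

Since -197 ≢ 1 mod 4, the ring of integers is ℤ[√-197] with discriminant 4·(-197) = -788.
disc(K) = -788 = 197·(-4), so p = 197 is ramified.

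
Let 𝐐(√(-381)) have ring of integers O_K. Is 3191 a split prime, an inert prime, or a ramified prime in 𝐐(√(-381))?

split — (3191) = 𝔭₁𝔭₂ with 𝔭₁ ≠ 𝔭₂

Since -381 ≢ 1 mod 4, the ring of integers is ℤ[√-381] with discriminant 4·(-381) = -1524.
disc(K) = -1524 is not divisible by 3191; 3191 is unramified.
Euler's criterion: (-381)^1595 mod 3191 = 1. Thus (-381|3191) = 1.
Legendre symbol 1 ⇒ 3191 is split.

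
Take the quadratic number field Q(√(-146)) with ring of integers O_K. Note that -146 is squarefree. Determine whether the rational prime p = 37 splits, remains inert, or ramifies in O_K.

d = -146 ≡ 2 (mod 4), so O_K = ℤ[√-146] and disc(K) = 4d = -584.
Since gcd(37, -584) = 1 the prime 37 does not ramify.
Compute (-146/37) via Euler: 2^((37-1)/2) mod 37 = 36, so (-146/37) = -1.
Legendre symbol -1 ⇒ 37 is inert.

inert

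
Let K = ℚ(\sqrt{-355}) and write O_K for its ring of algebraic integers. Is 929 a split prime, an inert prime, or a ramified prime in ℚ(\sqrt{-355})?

d = -355 ≡ 1 (mod 4), so O_K = ℤ[(1+√-355)/2] and disc(K) = d = -355.
929 ∤ -355, so 929 is unramified.
Euler's criterion: (-355)^464 mod 929 = 1. Thus (-355|929) = 1.
d is a quadratic residue mod p, hence 929 splits in O_K.

split — (929) = 𝔭₁𝔭₂ with 𝔭₁ ≠ 𝔭₂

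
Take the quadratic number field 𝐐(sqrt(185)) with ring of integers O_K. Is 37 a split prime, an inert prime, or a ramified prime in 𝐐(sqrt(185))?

d = 185 ≡ 1 (mod 4), so O_K = ℤ[(1+√185)/2] and disc(K) = d = 185.
37 divides disc(K) = 185, so 37 ramifies.

p ramifies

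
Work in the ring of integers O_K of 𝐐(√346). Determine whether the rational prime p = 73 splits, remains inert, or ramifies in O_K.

346 mod 4 = 2, hence disc K = 4·346 = 1384 and O_K = ℤ[√346].
Since gcd(73, 1384) = 1 the prime 73 does not ramify.
Legendre symbol by Euler's criterion: (346/73) ≡ 346^36 ≡ 1 (mod 73), i.e. (346/73) = 1.
Legendre symbol 1 ⇒ 73 is split.

split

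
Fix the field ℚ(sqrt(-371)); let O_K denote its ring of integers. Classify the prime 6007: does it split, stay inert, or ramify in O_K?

Since -371 ≡ 1 mod 4, the ring of integers is ℤ[(1+√-371)/2] with discriminant -371.
6007 ∤ -371, so 6007 is unramified.
Euler's criterion: (-371)^3003 mod 6007 = 6006. Thus (-371|6007) = -1.
(-371/6007) = -1, so 6007 is inert.

6007 remains inert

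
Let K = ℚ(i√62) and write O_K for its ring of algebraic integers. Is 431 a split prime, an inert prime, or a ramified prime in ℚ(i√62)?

d = -62 ≡ 2 (mod 4), so O_K = ℤ[√-62] and disc(K) = 4d = -248.
disc(K) = -248 is not divisible by 431; 431 is unramified.
Compute (-62/431) via Euler: 369^((431-1)/2) mod 431 = 1, so (-62/431) = 1.
Legendre symbol 1 ⇒ 431 is split.

splits completely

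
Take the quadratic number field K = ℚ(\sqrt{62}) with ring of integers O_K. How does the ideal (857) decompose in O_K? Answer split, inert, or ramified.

split — (857) = 𝔭₁𝔭₂ with 𝔭₁ ≠ 𝔭₂

62 mod 4 = 2, hence disc K = 4·62 = 248 and O_K = ℤ[√62].
857 ∤ 248, so 857 is unramified.
(62/857) = 62^428 mod 857 = 1, giving Legendre symbol 1.
Legendre symbol 1 ⇒ 857 is split.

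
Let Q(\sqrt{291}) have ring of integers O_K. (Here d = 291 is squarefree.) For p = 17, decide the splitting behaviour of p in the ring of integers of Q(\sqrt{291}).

split — (17) = 𝔭₁𝔭₂ with 𝔭₁ ≠ 𝔭₂

d = 291 ≡ 3 (mod 4), so O_K = ℤ[√291] and disc(K) = 4d = 1164.
17 ∤ 1164, so 17 is unramified.
Legendre symbol by Euler's criterion: (291/17) ≡ 291^8 ≡ 1 (mod 17), i.e. (291/17) = 1.
Legendre symbol 1 ⇒ 17 is split.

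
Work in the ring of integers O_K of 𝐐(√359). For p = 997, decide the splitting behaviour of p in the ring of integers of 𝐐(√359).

inert

Since 359 ≢ 1 mod 4, the ring of integers is ℤ[√359] with discriminant 4·359 = 1436.
Since gcd(997, 1436) = 1 the prime 997 does not ramify.
Euler's criterion: 359^498 mod 997 = 996. Thus (359|997) = -1.
(359/997) = -1, so 997 is inert.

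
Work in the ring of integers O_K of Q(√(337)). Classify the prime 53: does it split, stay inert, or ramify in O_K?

inert — (53) stays prime in O_K

d = 337 ≡ 1 (mod 4), so O_K = ℤ[(1+√337)/2] and disc(K) = d = 337.
53 ∤ 337, so 53 is unramified.
Euler's criterion: 337^26 mod 53 = 52. Thus (337|53) = -1.
d is a non-residue mod p, hence 53 remains inert in O_K.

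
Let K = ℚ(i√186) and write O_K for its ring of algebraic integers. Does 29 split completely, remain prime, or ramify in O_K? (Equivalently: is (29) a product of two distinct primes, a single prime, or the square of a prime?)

inert — (29) stays prime in O_K

Since -186 ≢ 1 mod 4, the ring of integers is ℤ[√-186] with discriminant 4·(-186) = -744.
29 ∤ -744, so 29 is unramified.
Compute (-186/29) via Euler: 17^((29-1)/2) mod 29 = 28, so (-186/29) = -1.
(-186/29) = -1, so 29 is inert.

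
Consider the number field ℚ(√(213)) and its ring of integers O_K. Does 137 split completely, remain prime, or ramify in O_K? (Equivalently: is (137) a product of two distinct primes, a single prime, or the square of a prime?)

213 mod 4 = 1, hence disc K = 213 and O_K = ℤ[(1+√213)/2].
137 ∤ 213, so 137 is unramified.
(213/137) = 76^68 mod 137 = 1, giving Legendre symbol 1.
Legendre symbol 1 ⇒ 137 is split.

splits completely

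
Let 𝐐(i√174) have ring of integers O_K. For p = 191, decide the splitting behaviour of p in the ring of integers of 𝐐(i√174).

p splits

-174 mod 4 = 2, hence disc K = 4·(-174) = -696 and O_K = ℤ[√-174].
Since gcd(191, -696) = 1 the prime 191 does not ramify.
(-174/191) = 17^95 mod 191 = 1, giving Legendre symbol 1.
(-174/191) = 1, so 191 splits.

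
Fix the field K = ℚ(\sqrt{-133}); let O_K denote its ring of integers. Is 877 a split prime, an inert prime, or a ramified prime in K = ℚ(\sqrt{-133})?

-133 mod 4 = 3, hence disc K = 4·(-133) = -532 and O_K = ℤ[√-133].
877 ∤ -532, so 877 is unramified.
Legendre symbol by Euler's criterion: (-133/877) ≡ (-133)^438 ≡ 876 (mod 877), i.e. (-133/877) = -1.
(-133/877) = -1, so 877 is inert.

877 remains inert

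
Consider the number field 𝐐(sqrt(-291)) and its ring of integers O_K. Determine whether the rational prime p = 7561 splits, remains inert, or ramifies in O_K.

-291 mod 4 = 1, hence disc K = -291 and O_K = ℤ[(1+√-291)/2].
7561 ∤ -291, so 7561 is unramified.
Compute (-291/7561) via Euler: 7270^((7561-1)/2) mod 7561 = 7560, so (-291/7561) = -1.
(-291/7561) = -1, so 7561 is inert.

inert — (7561) stays prime in O_K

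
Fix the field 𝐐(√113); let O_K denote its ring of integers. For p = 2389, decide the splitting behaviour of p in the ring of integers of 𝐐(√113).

2389 splits in O_K

d = 113 ≡ 1 (mod 4), so O_K = ℤ[(1+√113)/2] and disc(K) = d = 113.
2389 ∤ 113, so 2389 is unramified.
Euler's criterion: 113^1194 mod 2389 = 1. Thus (113|2389) = 1.
d is a quadratic residue mod p, hence 2389 splits in O_K.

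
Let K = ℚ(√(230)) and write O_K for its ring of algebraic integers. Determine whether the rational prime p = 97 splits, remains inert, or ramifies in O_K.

230 mod 4 = 2, hence disc K = 4·230 = 920 and O_K = ℤ[√230].
Since gcd(97, 920) = 1 the prime 97 does not ramify.
Legendre symbol by Euler's criterion: (230/97) ≡ 230^48 ≡ 1 (mod 97), i.e. (230/97) = 1.
Legendre symbol 1 ⇒ 97 is split.

97 splits in O_K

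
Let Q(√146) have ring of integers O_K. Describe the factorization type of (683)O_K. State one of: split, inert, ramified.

Since 146 ≢ 1 mod 4, the ring of integers is ℤ[√146] with discriminant 4·146 = 584.
Since gcd(683, 584) = 1 the prime 683 does not ramify.
Legendre symbol by Euler's criterion: (146/683) ≡ 146^341 ≡ 1 (mod 683), i.e. (146/683) = 1.
(146/683) = 1, so 683 splits.

splits completely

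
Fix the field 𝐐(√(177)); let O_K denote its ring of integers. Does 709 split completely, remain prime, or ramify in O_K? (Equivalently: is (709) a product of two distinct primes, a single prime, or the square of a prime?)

709 splits in O_K

Since 177 ≡ 1 mod 4, the ring of integers is ℤ[(1+√177)/2] with discriminant 177.
Since gcd(709, 177) = 1 the prime 709 does not ramify.
(177/709) = 177^354 mod 709 = 1, giving Legendre symbol 1.
d is a quadratic residue mod p, hence 709 splits in O_K.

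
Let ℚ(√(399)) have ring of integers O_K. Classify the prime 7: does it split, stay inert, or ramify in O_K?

d = 399 ≡ 3 (mod 4), so O_K = ℤ[√399] and disc(K) = 4d = 1596.
Ramification test: 7 | 1596. The prime 7 ramifies in K.

ramified — (7) = 𝔭²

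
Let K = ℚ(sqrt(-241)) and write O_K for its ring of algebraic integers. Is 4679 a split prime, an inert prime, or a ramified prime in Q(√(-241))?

-241 mod 4 = 3, hence disc K = 4·(-241) = -964 and O_K = ℤ[√-241].
Since gcd(4679, -964) = 1 the prime 4679 does not ramify.
Legendre symbol by Euler's criterion: (-241/4679) ≡ (-241)^2339 ≡ 4678 (mod 4679), i.e. (-241/4679) = -1.
(-241/4679) = -1, so 4679 is inert.

remains prime (inert)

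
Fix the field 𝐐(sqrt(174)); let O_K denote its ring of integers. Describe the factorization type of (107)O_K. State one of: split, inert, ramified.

inert

Since 174 ≢ 1 mod 4, the ring of integers is ℤ[√174] with discriminant 4·174 = 696.
Since gcd(107, 696) = 1 the prime 107 does not ramify.
(174/107) = 67^53 mod 107 = 106, giving Legendre symbol -1.
(174/107) = -1, so 107 is inert.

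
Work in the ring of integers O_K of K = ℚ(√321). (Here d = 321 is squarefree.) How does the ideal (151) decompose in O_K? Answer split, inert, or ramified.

321 mod 4 = 1, hence disc K = 321 and O_K = ℤ[(1+√321)/2].
disc(K) = 321 is not divisible by 151; 151 is unramified.
Compute (321/151) via Euler: 19^((151-1)/2) mod 151 = 1, so (321/151) = 1.
(321/151) = 1, so 151 splits.

split — (151) = 𝔭₁𝔭₂ with 𝔭₁ ≠ 𝔭₂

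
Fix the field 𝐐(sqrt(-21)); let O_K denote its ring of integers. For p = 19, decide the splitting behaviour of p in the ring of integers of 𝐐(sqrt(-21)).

d = -21 ≡ 3 (mod 4), so O_K = ℤ[√-21] and disc(K) = 4d = -84.
Since gcd(19, -84) = 1 the prime 19 does not ramify.
Compute (-21/19) via Euler: 17^((19-1)/2) mod 19 = 1, so (-21/19) = 1.
d is a quadratic residue mod p, hence 19 splits in O_K.

split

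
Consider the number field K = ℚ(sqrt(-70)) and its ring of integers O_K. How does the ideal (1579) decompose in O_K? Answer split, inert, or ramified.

d = -70 ≡ 2 (mod 4), so O_K = ℤ[√-70] and disc(K) = 4d = -280.
Since gcd(1579, -280) = 1 the prime 1579 does not ramify.
Legendre symbol by Euler's criterion: (-70/1579) ≡ (-70)^789 ≡ 1578 (mod 1579), i.e. (-70/1579) = -1.
(-70/1579) = -1, so 1579 is inert.

p is inert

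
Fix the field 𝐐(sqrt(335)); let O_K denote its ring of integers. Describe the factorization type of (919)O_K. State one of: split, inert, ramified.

splits completely

d = 335 ≡ 3 (mod 4), so O_K = ℤ[√335] and disc(K) = 4d = 1340.
disc(K) = 1340 is not divisible by 919; 919 is unramified.
(335/919) = 335^459 mod 919 = 1, giving Legendre symbol 1.
(335/919) = 1, so 919 splits.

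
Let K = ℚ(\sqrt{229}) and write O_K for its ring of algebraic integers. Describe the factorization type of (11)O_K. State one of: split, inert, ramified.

d = 229 ≡ 1 (mod 4), so O_K = ℤ[(1+√229)/2] and disc(K) = d = 229.
11 ∤ 229, so 11 is unramified.
(229/11) = 9^5 mod 11 = 1, giving Legendre symbol 1.
(229/11) = 1, so 11 splits.

split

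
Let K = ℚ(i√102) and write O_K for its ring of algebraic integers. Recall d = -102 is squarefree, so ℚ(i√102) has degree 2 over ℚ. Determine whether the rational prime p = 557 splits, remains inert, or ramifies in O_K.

d = -102 ≡ 2 (mod 4), so O_K = ℤ[√-102] and disc(K) = 4d = -408.
disc(K) = -408 is not divisible by 557; 557 is unramified.
Legendre symbol by Euler's criterion: (-102/557) ≡ (-102)^278 ≡ 1 (mod 557), i.e. (-102/557) = 1.
(-102/557) = 1, so 557 splits.

557 splits in O_K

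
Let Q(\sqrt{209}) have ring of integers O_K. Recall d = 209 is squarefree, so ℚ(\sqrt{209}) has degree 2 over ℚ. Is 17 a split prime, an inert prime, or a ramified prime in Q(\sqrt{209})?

remains prime (inert)

d = 209 ≡ 1 (mod 4), so O_K = ℤ[(1+√209)/2] and disc(K) = d = 209.
17 ∤ 209, so 17 is unramified.
(209/17) = 5^8 mod 17 = 16, giving Legendre symbol -1.
Legendre symbol -1 ⇒ 17 is inert.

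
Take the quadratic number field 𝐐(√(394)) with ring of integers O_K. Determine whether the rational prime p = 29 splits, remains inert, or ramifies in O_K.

29 remains inert

394 mod 4 = 2, hence disc K = 4·394 = 1576 and O_K = ℤ[√394].
Since gcd(29, 1576) = 1 the prime 29 does not ramify.
Compute (394/29) via Euler: 17^((29-1)/2) mod 29 = 28, so (394/29) = -1.
d is a non-residue mod p, hence 29 remains inert in O_K.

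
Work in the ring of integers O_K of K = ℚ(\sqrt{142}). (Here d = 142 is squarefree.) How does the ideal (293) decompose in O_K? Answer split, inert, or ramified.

inert

Since 142 ≢ 1 mod 4, the ring of integers is ℤ[√142] with discriminant 4·142 = 568.
Since gcd(293, 568) = 1 the prime 293 does not ramify.
(142/293) = 142^146 mod 293 = 292, giving Legendre symbol -1.
(142/293) = -1, so 293 is inert.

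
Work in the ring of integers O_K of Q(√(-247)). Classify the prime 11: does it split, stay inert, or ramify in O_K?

d = -247 ≡ 1 (mod 4), so O_K = ℤ[(1+√-247)/2] and disc(K) = d = -247.
11 ∤ -247, so 11 is unramified.
Compute (-247/11) via Euler: 6^((11-1)/2) mod 11 = 10, so (-247/11) = -1.
Legendre symbol -1 ⇒ 11 is inert.

inert — (11) stays prime in O_K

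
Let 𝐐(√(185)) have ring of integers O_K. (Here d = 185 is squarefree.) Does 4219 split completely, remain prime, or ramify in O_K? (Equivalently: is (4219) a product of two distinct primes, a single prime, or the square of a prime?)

Since 185 ≡ 1 mod 4, the ring of integers is ℤ[(1+√185)/2] with discriminant 185.
4219 ∤ 185, so 4219 is unramified.
Legendre symbol by Euler's criterion: (185/4219) ≡ 185^2109 ≡ 1 (mod 4219), i.e. (185/4219) = 1.
Legendre symbol 1 ⇒ 4219 is split.

4219 splits in O_K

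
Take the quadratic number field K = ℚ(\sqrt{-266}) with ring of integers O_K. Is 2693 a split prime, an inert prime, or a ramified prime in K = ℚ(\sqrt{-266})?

inert

Since -266 ≢ 1 mod 4, the ring of integers is ℤ[√-266] with discriminant 4·(-266) = -1064.
Since gcd(2693, -1064) = 1 the prime 2693 does not ramify.
Euler's criterion: (-266)^1346 mod 2693 = 2692. Thus (-266|2693) = -1.
d is a non-residue mod p, hence 2693 remains inert in O_K.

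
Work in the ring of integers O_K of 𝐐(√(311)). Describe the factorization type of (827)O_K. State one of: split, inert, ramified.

d = 311 ≡ 3 (mod 4), so O_K = ℤ[√311] and disc(K) = 4d = 1244.
Since gcd(827, 1244) = 1 the prime 827 does not ramify.
(311/827) = 311^413 mod 827 = 1, giving Legendre symbol 1.
(311/827) = 1, so 827 splits.

split — (827) = 𝔭₁𝔭₂ with 𝔭₁ ≠ 𝔭₂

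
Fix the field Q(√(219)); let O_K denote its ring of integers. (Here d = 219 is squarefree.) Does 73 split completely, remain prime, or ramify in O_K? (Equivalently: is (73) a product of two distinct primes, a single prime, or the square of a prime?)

73 is ramified

Since 219 ≢ 1 mod 4, the ring of integers is ℤ[√219] with discriminant 4·219 = 876.
disc(K) = 876 = 73·12, so p = 73 is ramified.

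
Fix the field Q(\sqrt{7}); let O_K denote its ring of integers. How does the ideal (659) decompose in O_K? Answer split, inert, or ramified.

659 remains inert

Since 7 ≢ 1 mod 4, the ring of integers is ℤ[√7] with discriminant 4·7 = 28.
Since gcd(659, 28) = 1 the prime 659 does not ramify.
Compute (7/659) via Euler: 7^((659-1)/2) mod 659 = 658, so (7/659) = -1.
Legendre symbol -1 ⇒ 659 is inert.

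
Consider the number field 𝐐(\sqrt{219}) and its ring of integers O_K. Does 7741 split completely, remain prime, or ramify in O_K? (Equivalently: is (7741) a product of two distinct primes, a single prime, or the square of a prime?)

split

Since 219 ≢ 1 mod 4, the ring of integers is ℤ[√219] with discriminant 4·219 = 876.
disc(K) = 876 is not divisible by 7741; 7741 is unramified.
Legendre symbol by Euler's criterion: (219/7741) ≡ 219^3870 ≡ 1 (mod 7741), i.e. (219/7741) = 1.
(219/7741) = 1, so 7741 splits.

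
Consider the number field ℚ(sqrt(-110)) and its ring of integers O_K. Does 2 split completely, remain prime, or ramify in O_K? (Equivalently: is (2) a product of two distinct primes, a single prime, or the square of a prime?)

d = -110 ≡ 2 (mod 4), so O_K = ℤ[√-110] and disc(K) = 4d = -440.
Ramification test: 2 | -440. The prime 2 ramifies in K.

ramifies in O_K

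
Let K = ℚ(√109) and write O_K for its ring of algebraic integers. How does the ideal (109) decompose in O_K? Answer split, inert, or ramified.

p ramifies

Since 109 ≡ 1 mod 4, the ring of integers is ℤ[(1+√109)/2] with discriminant 109.
109 divides disc(K) = 109, so 109 ramifies.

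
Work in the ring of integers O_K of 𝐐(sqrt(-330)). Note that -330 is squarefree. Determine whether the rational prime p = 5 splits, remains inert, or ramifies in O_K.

-330 mod 4 = 2, hence disc K = 4·(-330) = -1320 and O_K = ℤ[√-330].
5 divides disc(K) = -1320, so 5 ramifies.

ramified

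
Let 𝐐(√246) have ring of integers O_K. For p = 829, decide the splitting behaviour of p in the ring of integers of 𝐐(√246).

d = 246 ≡ 2 (mod 4), so O_K = ℤ[√246] and disc(K) = 4d = 984.
Since gcd(829, 984) = 1 the prime 829 does not ramify.
(246/829) = 246^414 mod 829 = 828, giving Legendre symbol -1.
(246/829) = -1, so 829 is inert.

p is inert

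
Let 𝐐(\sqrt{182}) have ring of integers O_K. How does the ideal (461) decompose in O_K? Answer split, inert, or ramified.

Since 182 ≢ 1 mod 4, the ring of integers is ℤ[√182] with discriminant 4·182 = 728.
461 ∤ 728, so 461 is unramified.
(182/461) = 182^230 mod 461 = 460, giving Legendre symbol -1.
d is a non-residue mod p, hence 461 remains inert in O_K.

461 remains inert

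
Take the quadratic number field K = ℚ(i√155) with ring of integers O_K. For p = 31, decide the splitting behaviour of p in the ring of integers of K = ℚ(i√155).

ramified — (31) = 𝔭²

d = -155 ≡ 1 (mod 4), so O_K = ℤ[(1+√-155)/2] and disc(K) = d = -155.
31 divides disc(K) = -155, so 31 ramifies.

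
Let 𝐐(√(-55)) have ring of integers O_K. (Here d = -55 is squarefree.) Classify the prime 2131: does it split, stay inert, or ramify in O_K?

Since -55 ≡ 1 mod 4, the ring of integers is ℤ[(1+√-55)/2] with discriminant -55.
Since gcd(2131, -55) = 1 the prime 2131 does not ramify.
Compute (-55/2131) via Euler: 2076^((2131-1)/2) mod 2131 = 2130, so (-55/2131) = -1.
d is a non-residue mod p, hence 2131 remains inert in O_K.

inert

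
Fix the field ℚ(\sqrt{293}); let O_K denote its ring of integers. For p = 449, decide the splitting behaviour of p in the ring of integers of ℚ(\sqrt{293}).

293 mod 4 = 1, hence disc K = 293 and O_K = ℤ[(1+√293)/2].
449 ∤ 293, so 449 is unramified.
Legendre symbol by Euler's criterion: (293/449) ≡ 293^224 ≡ 1 (mod 449), i.e. (293/449) = 1.
(293/449) = 1, so 449 splits.

split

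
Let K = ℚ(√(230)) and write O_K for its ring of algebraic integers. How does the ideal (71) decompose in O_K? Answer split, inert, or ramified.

inert — (71) stays prime in O_K

230 mod 4 = 2, hence disc K = 4·230 = 920 and O_K = ℤ[√230].
disc(K) = 920 is not divisible by 71; 71 is unramified.
Euler's criterion: 230^35 mod 71 = 70. Thus (230|71) = -1.
(230/71) = -1, so 71 is inert.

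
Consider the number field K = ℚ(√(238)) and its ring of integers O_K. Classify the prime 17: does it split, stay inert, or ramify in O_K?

d = 238 ≡ 2 (mod 4), so O_K = ℤ[√238] and disc(K) = 4d = 952.
17 divides disc(K) = 952, so 17 ramifies.

17 is ramified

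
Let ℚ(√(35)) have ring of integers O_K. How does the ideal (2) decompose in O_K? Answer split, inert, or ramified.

p ramifies

35 mod 4 = 3, hence disc K = 4·35 = 140 and O_K = ℤ[√35].
Ramification test: 2 | 140. The prime 2 ramifies in K.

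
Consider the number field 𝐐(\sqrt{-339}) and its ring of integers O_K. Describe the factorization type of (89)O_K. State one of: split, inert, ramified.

d = -339 ≡ 1 (mod 4), so O_K = ℤ[(1+√-339)/2] and disc(K) = d = -339.
Since gcd(89, -339) = 1 the prime 89 does not ramify.
Legendre symbol by Euler's criterion: (-339/89) ≡ (-339)^44 ≡ 1 (mod 89), i.e. (-339/89) = 1.
(-339/89) = 1, so 89 splits.

split — (89) = 𝔭₁𝔭₂ with 𝔭₁ ≠ 𝔭₂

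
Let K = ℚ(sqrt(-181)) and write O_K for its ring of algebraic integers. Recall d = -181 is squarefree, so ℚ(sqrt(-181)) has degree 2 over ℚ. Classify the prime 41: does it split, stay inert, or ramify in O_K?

-181 mod 4 = 3, hence disc K = 4·(-181) = -724 and O_K = ℤ[√-181].
41 ∤ -724, so 41 is unramified.
Euler's criterion: (-181)^20 mod 41 = 40. Thus (-181|41) = -1.
Legendre symbol -1 ⇒ 41 is inert.

remains prime (inert)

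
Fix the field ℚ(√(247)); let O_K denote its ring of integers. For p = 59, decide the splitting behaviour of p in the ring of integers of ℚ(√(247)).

Since 247 ≢ 1 mod 4, the ring of integers is ℤ[√247] with discriminant 4·247 = 988.
59 ∤ 988, so 59 is unramified.
Euler's criterion: 247^29 mod 59 = 58. Thus (247|59) = -1.
(247/59) = -1, so 59 is inert.

p is inert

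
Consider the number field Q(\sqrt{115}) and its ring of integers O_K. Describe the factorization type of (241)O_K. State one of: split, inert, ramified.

115 mod 4 = 3, hence disc K = 4·115 = 460 and O_K = ℤ[√115].
Since gcd(241, 460) = 1 the prime 241 does not ramify.
Euler's criterion: 115^120 mod 241 = 240. Thus (115|241) = -1.
Legendre symbol -1 ⇒ 241 is inert.

inert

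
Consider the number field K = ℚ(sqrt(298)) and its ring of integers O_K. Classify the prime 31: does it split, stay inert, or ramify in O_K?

p splits

Since 298 ≢ 1 mod 4, the ring of integers is ℤ[√298] with discriminant 4·298 = 1192.
disc(K) = 1192 is not divisible by 31; 31 is unramified.
Compute (298/31) via Euler: 19^((31-1)/2) mod 31 = 1, so (298/31) = 1.
Legendre symbol 1 ⇒ 31 is split.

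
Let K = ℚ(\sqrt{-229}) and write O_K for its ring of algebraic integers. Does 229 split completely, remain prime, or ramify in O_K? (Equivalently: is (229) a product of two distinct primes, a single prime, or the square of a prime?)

ramified — (229) = 𝔭²

Since -229 ≢ 1 mod 4, the ring of integers is ℤ[√-229] with discriminant 4·(-229) = -916.
229 divides disc(K) = -916, so 229 ramifies.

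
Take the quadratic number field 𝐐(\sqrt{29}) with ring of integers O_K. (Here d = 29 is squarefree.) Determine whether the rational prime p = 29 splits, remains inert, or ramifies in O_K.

29 mod 4 = 1, hence disc K = 29 and O_K = ℤ[(1+√29)/2].
Ramification test: 29 | 29. The prime 29 ramifies in K.

p ramifies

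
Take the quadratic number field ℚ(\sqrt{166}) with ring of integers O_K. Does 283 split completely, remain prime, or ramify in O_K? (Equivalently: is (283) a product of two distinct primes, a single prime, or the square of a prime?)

283 remains inert

d = 166 ≡ 2 (mod 4), so O_K = ℤ[√166] and disc(K) = 4d = 664.
Since gcd(283, 664) = 1 the prime 283 does not ramify.
Euler's criterion: 166^141 mod 283 = 282. Thus (166|283) = -1.
d is a non-residue mod p, hence 283 remains inert in O_K.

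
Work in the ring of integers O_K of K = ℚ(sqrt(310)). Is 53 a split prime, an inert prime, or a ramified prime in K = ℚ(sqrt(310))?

p is inert

310 mod 4 = 2, hence disc K = 4·310 = 1240 and O_K = ℤ[√310].
Since gcd(53, 1240) = 1 the prime 53 does not ramify.
(310/53) = 45^26 mod 53 = 52, giving Legendre symbol -1.
(310/53) = -1, so 53 is inert.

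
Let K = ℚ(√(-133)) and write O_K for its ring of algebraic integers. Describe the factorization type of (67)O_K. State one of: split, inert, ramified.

split

-133 mod 4 = 3, hence disc K = 4·(-133) = -532 and O_K = ℤ[√-133].
Since gcd(67, -532) = 1 the prime 67 does not ramify.
Euler's criterion: (-133)^33 mod 67 = 1. Thus (-133|67) = 1.
d is a quadratic residue mod p, hence 67 splits in O_K.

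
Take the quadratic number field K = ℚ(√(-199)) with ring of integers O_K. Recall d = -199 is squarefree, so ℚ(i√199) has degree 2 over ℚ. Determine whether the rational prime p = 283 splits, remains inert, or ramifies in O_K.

inert

d = -199 ≡ 1 (mod 4), so O_K = ℤ[(1+√-199)/2] and disc(K) = d = -199.
disc(K) = -199 is not divisible by 283; 283 is unramified.
Legendre symbol by Euler's criterion: (-199/283) ≡ (-199)^141 ≡ 282 (mod 283), i.e. (-199/283) = -1.
(-199/283) = -1, so 283 is inert.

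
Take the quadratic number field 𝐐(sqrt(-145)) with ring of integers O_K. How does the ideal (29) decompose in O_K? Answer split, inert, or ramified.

ramified — (29) = 𝔭²

Since -145 ≢ 1 mod 4, the ring of integers is ℤ[√-145] with discriminant 4·(-145) = -580.
Ramification test: 29 | -580. The prime 29 ramifies in K.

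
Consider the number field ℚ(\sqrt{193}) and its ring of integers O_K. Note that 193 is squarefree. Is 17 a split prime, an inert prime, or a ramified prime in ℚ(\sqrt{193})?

d = 193 ≡ 1 (mod 4), so O_K = ℤ[(1+√193)/2] and disc(K) = d = 193.
Since gcd(17, 193) = 1 the prime 17 does not ramify.
Legendre symbol by Euler's criterion: (193/17) ≡ 193^8 ≡ 16 (mod 17), i.e. (193/17) = -1.
(193/17) = -1, so 17 is inert.

17 remains inert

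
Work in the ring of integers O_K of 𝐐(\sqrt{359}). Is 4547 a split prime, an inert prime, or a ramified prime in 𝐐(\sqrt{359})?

4547 splits in O_K

359 mod 4 = 3, hence disc K = 4·359 = 1436 and O_K = ℤ[√359].
disc(K) = 1436 is not divisible by 4547; 4547 is unramified.
Legendre symbol by Euler's criterion: (359/4547) ≡ 359^2273 ≡ 1 (mod 4547), i.e. (359/4547) = 1.
d is a quadratic residue mod p, hence 4547 splits in O_K.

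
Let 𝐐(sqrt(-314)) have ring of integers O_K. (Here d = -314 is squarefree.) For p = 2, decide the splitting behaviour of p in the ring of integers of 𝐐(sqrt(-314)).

Since -314 ≢ 1 mod 4, the ring of integers is ℤ[√-314] with discriminant 4·(-314) = -1256.
Ramification test: 2 | -1256. The prime 2 ramifies in K.

ramified — (2) = 𝔭²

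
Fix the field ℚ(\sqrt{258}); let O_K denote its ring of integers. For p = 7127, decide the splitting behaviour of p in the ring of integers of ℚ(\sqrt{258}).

258 mod 4 = 2, hence disc K = 4·258 = 1032 and O_K = ℤ[√258].
Since gcd(7127, 1032) = 1 the prime 7127 does not ramify.
(258/7127) = 258^3563 mod 7127 = 1, giving Legendre symbol 1.
Legendre symbol 1 ⇒ 7127 is split.

p splits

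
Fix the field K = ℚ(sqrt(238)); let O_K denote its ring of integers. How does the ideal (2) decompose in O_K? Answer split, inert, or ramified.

ramifies in O_K

238 mod 4 = 2, hence disc K = 4·238 = 952 and O_K = ℤ[√238].
disc(K) = 952 = 2·476, so p = 2 is ramified.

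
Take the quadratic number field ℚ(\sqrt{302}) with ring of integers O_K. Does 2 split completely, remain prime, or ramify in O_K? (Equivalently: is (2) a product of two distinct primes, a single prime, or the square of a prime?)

p ramifies

d = 302 ≡ 2 (mod 4), so O_K = ℤ[√302] and disc(K) = 4d = 1208.
Ramification test: 2 | 1208. The prime 2 ramifies in K.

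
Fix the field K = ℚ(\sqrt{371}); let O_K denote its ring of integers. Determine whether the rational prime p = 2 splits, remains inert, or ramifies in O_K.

p ramifies

d = 371 ≡ 3 (mod 4), so O_K = ℤ[√371] and disc(K) = 4d = 1484.
Ramification test: 2 | 1484. The prime 2 ramifies in K.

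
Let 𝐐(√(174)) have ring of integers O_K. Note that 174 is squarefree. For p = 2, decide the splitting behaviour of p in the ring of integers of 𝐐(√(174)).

d = 174 ≡ 2 (mod 4), so O_K = ℤ[√174] and disc(K) = 4d = 696.
Ramification test: 2 | 696. The prime 2 ramifies in K.

ramified — (2) = 𝔭²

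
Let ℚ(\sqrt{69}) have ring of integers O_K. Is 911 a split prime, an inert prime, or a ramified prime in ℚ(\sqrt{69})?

Since 69 ≡ 1 mod 4, the ring of integers is ℤ[(1+√69)/2] with discriminant 69.
disc(K) = 69 is not divisible by 911; 911 is unramified.
Legendre symbol by Euler's criterion: (69/911) ≡ 69^455 ≡ 1 (mod 911), i.e. (69/911) = 1.
(69/911) = 1, so 911 splits.

split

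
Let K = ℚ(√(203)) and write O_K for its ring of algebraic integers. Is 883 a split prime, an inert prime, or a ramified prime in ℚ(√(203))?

inert

203 mod 4 = 3, hence disc K = 4·203 = 812 and O_K = ℤ[√203].
Since gcd(883, 812) = 1 the prime 883 does not ramify.
Compute (203/883) via Euler: 203^((883-1)/2) mod 883 = 882, so (203/883) = -1.
d is a non-residue mod p, hence 883 remains inert in O_K.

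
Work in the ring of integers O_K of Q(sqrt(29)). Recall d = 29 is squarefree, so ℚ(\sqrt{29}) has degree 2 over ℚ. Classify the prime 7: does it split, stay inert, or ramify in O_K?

29 mod 4 = 1, hence disc K = 29 and O_K = ℤ[(1+√29)/2].
disc(K) = 29 is not divisible by 7; 7 is unramified.
Legendre symbol by Euler's criterion: (29/7) ≡ 29^3 ≡ 1 (mod 7), i.e. (29/7) = 1.
d is a quadratic residue mod p, hence 7 splits in O_K.

split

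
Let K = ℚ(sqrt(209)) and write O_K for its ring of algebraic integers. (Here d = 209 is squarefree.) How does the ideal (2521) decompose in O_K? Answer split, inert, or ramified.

p splits

209 mod 4 = 1, hence disc K = 209 and O_K = ℤ[(1+√209)/2].
disc(K) = 209 is not divisible by 2521; 2521 is unramified.
(209/2521) = 209^1260 mod 2521 = 1, giving Legendre symbol 1.
d is a quadratic residue mod p, hence 2521 splits in O_K.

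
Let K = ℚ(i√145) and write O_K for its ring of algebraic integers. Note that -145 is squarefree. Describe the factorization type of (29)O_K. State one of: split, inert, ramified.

ramified — (29) = 𝔭²

d = -145 ≡ 3 (mod 4), so O_K = ℤ[√-145] and disc(K) = 4d = -580.
disc(K) = -580 = 29·(-20), so p = 29 is ramified.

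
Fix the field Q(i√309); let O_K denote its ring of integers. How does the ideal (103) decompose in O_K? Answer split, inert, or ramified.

-309 mod 4 = 3, hence disc K = 4·(-309) = -1236 and O_K = ℤ[√-309].
disc(K) = -1236 = 103·(-12), so p = 103 is ramified.

103 is ramified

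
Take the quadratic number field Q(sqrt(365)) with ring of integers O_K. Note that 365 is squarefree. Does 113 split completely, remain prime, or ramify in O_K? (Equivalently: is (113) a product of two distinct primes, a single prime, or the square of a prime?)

113 splits in O_K

Since 365 ≡ 1 mod 4, the ring of integers is ℤ[(1+√365)/2] with discriminant 365.
113 ∤ 365, so 113 is unramified.
(365/113) = 26^56 mod 113 = 1, giving Legendre symbol 1.
d is a quadratic residue mod p, hence 113 splits in O_K.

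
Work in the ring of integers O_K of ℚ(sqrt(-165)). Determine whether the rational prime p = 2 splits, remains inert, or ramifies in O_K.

2 is ramified

-165 mod 4 = 3, hence disc K = 4·(-165) = -660 and O_K = ℤ[√-165].
Ramification test: 2 | -660. The prime 2 ramifies in K.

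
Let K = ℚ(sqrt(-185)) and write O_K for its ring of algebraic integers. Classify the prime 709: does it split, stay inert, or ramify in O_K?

inert — (709) stays prime in O_K

Since -185 ≢ 1 mod 4, the ring of integers is ℤ[√-185] with discriminant 4·(-185) = -740.
disc(K) = -740 is not divisible by 709; 709 is unramified.
(-185/709) = 524^354 mod 709 = 708, giving Legendre symbol -1.
d is a non-residue mod p, hence 709 remains inert in O_K.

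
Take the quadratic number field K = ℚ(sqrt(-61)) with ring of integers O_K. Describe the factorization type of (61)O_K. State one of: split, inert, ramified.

ramified — (61) = 𝔭²

d = -61 ≡ 3 (mod 4), so O_K = ℤ[√-61] and disc(K) = 4d = -244.
disc(K) = -244 = 61·(-4), so p = 61 is ramified.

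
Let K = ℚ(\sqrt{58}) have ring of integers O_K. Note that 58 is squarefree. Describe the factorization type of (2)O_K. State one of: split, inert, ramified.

2 is ramified

d = 58 ≡ 2 (mod 4), so O_K = ℤ[√58] and disc(K) = 4d = 232.
2 divides disc(K) = 232, so 2 ramifies.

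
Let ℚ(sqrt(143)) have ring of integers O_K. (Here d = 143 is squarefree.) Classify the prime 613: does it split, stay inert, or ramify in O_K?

143 mod 4 = 3, hence disc K = 4·143 = 572 and O_K = ℤ[√143].
Since gcd(613, 572) = 1 the prime 613 does not ramify.
Compute (143/613) via Euler: 143^((613-1)/2) mod 613 = 1, so (143/613) = 1.
(143/613) = 1, so 613 splits.

splits completely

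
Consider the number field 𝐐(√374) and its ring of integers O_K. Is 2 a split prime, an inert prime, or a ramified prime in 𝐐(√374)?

ramified

d = 374 ≡ 2 (mod 4), so O_K = ℤ[√374] and disc(K) = 4d = 1496.
2 divides disc(K) = 1496, so 2 ramifies.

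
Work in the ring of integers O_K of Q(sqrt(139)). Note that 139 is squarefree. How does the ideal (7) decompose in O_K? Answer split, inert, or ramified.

139 mod 4 = 3, hence disc K = 4·139 = 556 and O_K = ℤ[√139].
disc(K) = 556 is not divisible by 7; 7 is unramified.
Euler's criterion: 139^3 mod 7 = 6. Thus (139|7) = -1.
Legendre symbol -1 ⇒ 7 is inert.

inert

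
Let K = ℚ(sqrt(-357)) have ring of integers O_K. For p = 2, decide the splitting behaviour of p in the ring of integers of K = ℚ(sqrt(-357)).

-357 mod 4 = 3, hence disc K = 4·(-357) = -1428 and O_K = ℤ[√-357].
Ramification test: 2 | -1428. The prime 2 ramifies in K.

ramified — (2) = 𝔭²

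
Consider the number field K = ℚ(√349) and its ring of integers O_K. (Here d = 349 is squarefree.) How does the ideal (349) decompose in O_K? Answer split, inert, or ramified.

Since 349 ≡ 1 mod 4, the ring of integers is ℤ[(1+√349)/2] with discriminant 349.
Ramification test: 349 | 349. The prime 349 ramifies in K.

ramified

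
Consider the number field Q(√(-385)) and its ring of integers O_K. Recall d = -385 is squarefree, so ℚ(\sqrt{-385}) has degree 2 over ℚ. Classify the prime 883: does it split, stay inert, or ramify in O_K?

splits completely

d = -385 ≡ 3 (mod 4), so O_K = ℤ[√-385] and disc(K) = 4d = -1540.
disc(K) = -1540 is not divisible by 883; 883 is unramified.
(-385/883) = 498^441 mod 883 = 1, giving Legendre symbol 1.
d is a quadratic residue mod p, hence 883 splits in O_K.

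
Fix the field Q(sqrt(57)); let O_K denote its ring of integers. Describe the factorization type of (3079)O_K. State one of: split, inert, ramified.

d = 57 ≡ 1 (mod 4), so O_K = ℤ[(1+√57)/2] and disc(K) = d = 57.
Since gcd(3079, 57) = 1 the prime 3079 does not ramify.
Legendre symbol by Euler's criterion: (57/3079) ≡ 57^1539 ≡ 1 (mod 3079), i.e. (57/3079) = 1.
Legendre symbol 1 ⇒ 3079 is split.

3079 splits in O_K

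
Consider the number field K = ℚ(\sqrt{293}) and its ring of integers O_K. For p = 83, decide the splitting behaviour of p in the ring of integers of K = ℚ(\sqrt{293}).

d = 293 ≡ 1 (mod 4), so O_K = ℤ[(1+√293)/2] and disc(K) = d = 293.
disc(K) = 293 is not divisible by 83; 83 is unramified.
Legendre symbol by Euler's criterion: (293/83) ≡ 293^41 ≡ 1 (mod 83), i.e. (293/83) = 1.
Legendre symbol 1 ⇒ 83 is split.

split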